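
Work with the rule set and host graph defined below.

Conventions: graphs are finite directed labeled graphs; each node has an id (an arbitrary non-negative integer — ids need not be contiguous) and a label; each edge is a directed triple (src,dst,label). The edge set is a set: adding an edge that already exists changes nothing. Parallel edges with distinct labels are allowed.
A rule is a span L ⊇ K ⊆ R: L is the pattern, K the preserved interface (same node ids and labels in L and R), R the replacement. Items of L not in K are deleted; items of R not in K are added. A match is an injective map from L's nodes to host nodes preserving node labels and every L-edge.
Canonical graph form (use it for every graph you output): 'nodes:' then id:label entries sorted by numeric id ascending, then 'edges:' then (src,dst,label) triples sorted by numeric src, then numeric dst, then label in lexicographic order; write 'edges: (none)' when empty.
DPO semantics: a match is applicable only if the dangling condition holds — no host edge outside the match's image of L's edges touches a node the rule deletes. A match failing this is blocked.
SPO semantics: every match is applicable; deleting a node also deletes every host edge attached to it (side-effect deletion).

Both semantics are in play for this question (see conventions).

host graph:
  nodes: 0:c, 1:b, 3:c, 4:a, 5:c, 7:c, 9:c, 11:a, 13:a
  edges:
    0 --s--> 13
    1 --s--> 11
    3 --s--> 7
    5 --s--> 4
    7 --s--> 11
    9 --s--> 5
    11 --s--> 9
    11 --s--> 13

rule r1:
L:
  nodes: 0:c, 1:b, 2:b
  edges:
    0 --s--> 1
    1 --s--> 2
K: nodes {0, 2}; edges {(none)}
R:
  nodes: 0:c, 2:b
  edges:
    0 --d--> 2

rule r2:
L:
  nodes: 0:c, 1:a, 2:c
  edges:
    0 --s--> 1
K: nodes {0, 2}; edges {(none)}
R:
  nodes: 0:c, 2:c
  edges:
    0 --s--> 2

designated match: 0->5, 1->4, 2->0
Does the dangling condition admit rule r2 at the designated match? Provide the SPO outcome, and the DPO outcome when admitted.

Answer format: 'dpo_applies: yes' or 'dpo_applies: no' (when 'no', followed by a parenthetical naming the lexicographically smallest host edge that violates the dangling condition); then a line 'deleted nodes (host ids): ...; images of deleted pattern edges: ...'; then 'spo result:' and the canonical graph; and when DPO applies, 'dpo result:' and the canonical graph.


dpo_applies: yes
deleted nodes (host ids): 4; images of deleted pattern edges: (5,4,s)
spo result:
nodes: 0:c, 1:b, 3:c, 5:c, 7:c, 9:c, 11:a, 13:a
edges: (0,13,s); (1,11,s); (3,7,s); (5,0,s); (7,11,s); (9,5,s); (11,9,s); (11,13,s)
dpo result:
nodes: 0:c, 1:b, 3:c, 5:c, 7:c, 9:c, 11:a, 13:a
edges: (0,13,s); (1,11,s); (3,7,s); (5,0,s); (7,11,s); (9,5,s); (11,9,s); (11,13,s)


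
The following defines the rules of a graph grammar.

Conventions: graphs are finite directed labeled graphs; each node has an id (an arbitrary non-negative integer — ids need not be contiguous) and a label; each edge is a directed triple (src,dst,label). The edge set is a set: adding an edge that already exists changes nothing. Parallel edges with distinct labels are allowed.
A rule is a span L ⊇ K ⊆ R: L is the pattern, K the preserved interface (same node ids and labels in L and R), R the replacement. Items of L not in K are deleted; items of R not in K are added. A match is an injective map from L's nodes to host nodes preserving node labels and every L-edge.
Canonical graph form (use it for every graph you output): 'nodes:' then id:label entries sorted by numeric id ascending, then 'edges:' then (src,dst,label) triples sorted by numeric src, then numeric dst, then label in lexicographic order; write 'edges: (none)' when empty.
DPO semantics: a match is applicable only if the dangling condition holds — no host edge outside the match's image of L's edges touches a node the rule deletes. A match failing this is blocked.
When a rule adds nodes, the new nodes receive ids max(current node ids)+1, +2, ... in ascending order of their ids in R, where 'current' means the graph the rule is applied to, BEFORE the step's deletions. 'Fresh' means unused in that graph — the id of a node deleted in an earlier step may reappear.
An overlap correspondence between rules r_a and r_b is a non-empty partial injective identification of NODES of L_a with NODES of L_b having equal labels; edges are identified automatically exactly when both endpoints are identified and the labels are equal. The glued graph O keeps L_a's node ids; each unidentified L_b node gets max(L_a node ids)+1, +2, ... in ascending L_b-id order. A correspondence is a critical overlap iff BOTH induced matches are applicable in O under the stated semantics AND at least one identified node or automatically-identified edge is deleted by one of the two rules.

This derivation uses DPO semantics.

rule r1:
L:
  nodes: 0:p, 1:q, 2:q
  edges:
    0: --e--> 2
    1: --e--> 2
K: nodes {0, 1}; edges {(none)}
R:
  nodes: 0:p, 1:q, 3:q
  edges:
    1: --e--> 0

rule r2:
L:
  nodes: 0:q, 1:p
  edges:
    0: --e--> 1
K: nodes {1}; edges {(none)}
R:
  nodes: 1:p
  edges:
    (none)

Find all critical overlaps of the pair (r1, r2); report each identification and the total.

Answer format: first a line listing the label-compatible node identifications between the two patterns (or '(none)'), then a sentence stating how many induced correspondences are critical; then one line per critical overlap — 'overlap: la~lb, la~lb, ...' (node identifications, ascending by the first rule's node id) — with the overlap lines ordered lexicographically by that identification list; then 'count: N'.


label-compatible node identifications between L(r1) and L(r2): 0~1, 1~0, 2~0
0 of the induced correspondences are critical overlaps of r1 and r2.
count: 0


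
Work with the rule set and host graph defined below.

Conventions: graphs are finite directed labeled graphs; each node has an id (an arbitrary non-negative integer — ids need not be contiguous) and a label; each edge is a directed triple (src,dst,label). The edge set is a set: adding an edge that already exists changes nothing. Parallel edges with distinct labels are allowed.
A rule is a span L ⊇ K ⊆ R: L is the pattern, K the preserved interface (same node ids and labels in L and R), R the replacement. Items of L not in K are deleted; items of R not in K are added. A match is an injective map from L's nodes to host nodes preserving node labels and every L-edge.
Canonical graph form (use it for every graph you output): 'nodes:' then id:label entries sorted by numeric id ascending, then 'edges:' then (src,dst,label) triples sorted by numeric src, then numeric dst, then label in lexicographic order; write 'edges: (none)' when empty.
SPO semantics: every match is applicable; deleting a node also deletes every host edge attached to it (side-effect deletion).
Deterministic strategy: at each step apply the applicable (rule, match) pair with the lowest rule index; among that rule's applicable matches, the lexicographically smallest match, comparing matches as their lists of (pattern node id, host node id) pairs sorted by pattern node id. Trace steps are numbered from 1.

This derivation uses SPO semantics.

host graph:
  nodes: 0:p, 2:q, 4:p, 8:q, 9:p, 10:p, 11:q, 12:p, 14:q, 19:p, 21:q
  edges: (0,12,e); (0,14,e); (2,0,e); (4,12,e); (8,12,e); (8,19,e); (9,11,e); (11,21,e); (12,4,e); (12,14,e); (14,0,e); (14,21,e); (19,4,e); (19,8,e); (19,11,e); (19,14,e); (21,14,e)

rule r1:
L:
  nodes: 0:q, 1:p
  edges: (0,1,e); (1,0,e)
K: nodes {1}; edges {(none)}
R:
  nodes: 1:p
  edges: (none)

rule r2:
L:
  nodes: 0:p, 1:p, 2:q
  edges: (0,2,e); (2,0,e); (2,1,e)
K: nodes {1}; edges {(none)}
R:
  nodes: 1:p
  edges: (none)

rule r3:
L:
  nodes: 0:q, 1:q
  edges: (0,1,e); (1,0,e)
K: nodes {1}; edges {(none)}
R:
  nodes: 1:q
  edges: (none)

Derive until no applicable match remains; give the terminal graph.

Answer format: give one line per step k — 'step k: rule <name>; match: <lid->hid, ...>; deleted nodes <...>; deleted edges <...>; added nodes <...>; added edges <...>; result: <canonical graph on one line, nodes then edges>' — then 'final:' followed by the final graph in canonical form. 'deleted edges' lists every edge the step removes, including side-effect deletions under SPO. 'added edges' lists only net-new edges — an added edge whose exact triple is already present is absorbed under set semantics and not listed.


step 1: rule r1; match: 0->8, 1->19; deleted nodes 8; deleted edges (8,12,e); (8,19,e); (19,8,e); added nodes (none); added edges (none); result: nodes: 0:p, 2:q, 4:p, 9:p, 10:p, 11:q, 12:p, 14:q, 19:p, 21:q edges: (0,12,e); (0,14,e); (2,0,e); (4,12,e); (9,11,e); (11,21,e); (12,4,e); (12,14,e); (14,0,e); (14,21,e); (19,4,e); (19,11,e); (19,14,e); (21,14,e)
step 2: rule r1; match: 0->14, 1->0; deleted nodes 14; deleted edges (0,14,e); (12,14,e); (14,0,e); (14,21,e); (19,14,e); (21,14,e); added nodes (none); added edges (none); result: nodes: 0:p, 2:q, 4:p, 9:p, 10:p, 11:q, 12:p, 19:p, 21:q edges: (0,12,e); (2,0,e); (4,12,e); (9,11,e); (11,21,e); (12,4,e); (19,4,e); (19,11,e)
final:
nodes: 0:p, 2:q, 4:p, 9:p, 10:p, 11:q, 12:p, 19:p, 21:q
edges: (0,12,e); (2,0,e); (4,12,e); (9,11,e); (11,21,e); (12,4,e); (19,4,e); (19,11,e)


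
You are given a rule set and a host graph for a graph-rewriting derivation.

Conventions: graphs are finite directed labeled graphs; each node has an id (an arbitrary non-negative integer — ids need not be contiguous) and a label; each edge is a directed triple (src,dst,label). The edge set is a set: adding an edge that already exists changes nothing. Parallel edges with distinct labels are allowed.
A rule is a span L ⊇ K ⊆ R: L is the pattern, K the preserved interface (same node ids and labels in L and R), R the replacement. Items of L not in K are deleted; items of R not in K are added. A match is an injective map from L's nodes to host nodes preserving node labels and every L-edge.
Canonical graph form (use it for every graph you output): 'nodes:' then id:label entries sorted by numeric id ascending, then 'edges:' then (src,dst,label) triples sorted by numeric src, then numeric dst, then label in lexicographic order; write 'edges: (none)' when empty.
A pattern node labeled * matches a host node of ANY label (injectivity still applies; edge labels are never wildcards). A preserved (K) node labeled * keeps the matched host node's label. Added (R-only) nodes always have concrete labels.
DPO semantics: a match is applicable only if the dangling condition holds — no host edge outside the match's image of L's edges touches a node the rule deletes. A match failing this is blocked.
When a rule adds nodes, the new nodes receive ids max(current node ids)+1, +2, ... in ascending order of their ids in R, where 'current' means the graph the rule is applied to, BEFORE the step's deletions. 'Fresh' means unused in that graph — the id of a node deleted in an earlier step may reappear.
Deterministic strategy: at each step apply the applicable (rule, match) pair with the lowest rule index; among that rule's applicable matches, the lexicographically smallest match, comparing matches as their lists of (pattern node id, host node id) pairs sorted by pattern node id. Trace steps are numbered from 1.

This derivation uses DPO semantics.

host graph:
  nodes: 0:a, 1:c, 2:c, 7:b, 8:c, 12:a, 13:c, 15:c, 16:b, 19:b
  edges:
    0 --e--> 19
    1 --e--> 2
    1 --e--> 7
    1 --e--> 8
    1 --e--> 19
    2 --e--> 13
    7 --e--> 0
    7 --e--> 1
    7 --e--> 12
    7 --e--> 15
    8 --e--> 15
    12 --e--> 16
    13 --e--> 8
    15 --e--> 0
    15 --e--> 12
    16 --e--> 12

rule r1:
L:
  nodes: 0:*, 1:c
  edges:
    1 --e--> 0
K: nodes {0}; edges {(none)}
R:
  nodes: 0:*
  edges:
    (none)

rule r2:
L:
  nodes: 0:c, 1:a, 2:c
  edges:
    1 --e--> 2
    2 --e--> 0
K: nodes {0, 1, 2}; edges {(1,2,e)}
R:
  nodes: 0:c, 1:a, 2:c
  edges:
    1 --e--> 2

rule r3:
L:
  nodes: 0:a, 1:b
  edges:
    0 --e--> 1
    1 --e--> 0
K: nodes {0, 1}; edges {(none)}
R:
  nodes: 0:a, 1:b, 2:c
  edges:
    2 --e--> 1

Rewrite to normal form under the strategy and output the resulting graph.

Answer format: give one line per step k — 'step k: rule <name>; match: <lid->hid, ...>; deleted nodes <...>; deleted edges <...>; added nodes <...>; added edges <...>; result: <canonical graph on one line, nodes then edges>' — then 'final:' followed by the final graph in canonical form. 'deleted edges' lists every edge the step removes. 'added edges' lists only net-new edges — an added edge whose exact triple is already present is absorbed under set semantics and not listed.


step 1: rule r3; match: 0->12, 1->16; deleted nodes (none); deleted edges (12,16,e); (16,12,e); added nodes 20; added edges (20,16,e); result: nodes: 0:a, 1:c, 2:c, 7:b, 8:c, 12:a, 13:c, 15:c, 16:b, 19:b, 20:c edges: (0,19,e); (1,2,e); (1,7,e); (1,8,e); (1,19,e); (2,13,e); (7,0,e); (7,1,e); (7,12,e); (7,15,e); (8,15,e); (13,8,e); (15,0,e); (15,12,e); (20,16,e)
step 2: rule r1; match: 0->16, 1->20; deleted nodes 20; deleted edges (20,16,e); added nodes (none); added edges (none); result: nodes: 0:a, 1:c, 2:c, 7:b, 8:c, 12:a, 13:c, 15:c, 16:b, 19:b edges: (0,19,e); (1,2,e); (1,7,e); (1,8,e); (1,19,e); (2,13,e); (7,0,e); (7,1,e); (7,12,e); (7,15,e); (8,15,e); (13,8,e); (15,0,e); (15,12,e)
final:
nodes: 0:a, 1:c, 2:c, 7:b, 8:c, 12:a, 13:c, 15:c, 16:b, 19:b
edges: (0,19,e); (1,2,e); (1,7,e); (1,8,e); (1,19,e); (2,13,e); (7,0,e); (7,1,e); (7,12,e); (7,15,e); (8,15,e); (13,8,e); (15,0,e); (15,12,e)


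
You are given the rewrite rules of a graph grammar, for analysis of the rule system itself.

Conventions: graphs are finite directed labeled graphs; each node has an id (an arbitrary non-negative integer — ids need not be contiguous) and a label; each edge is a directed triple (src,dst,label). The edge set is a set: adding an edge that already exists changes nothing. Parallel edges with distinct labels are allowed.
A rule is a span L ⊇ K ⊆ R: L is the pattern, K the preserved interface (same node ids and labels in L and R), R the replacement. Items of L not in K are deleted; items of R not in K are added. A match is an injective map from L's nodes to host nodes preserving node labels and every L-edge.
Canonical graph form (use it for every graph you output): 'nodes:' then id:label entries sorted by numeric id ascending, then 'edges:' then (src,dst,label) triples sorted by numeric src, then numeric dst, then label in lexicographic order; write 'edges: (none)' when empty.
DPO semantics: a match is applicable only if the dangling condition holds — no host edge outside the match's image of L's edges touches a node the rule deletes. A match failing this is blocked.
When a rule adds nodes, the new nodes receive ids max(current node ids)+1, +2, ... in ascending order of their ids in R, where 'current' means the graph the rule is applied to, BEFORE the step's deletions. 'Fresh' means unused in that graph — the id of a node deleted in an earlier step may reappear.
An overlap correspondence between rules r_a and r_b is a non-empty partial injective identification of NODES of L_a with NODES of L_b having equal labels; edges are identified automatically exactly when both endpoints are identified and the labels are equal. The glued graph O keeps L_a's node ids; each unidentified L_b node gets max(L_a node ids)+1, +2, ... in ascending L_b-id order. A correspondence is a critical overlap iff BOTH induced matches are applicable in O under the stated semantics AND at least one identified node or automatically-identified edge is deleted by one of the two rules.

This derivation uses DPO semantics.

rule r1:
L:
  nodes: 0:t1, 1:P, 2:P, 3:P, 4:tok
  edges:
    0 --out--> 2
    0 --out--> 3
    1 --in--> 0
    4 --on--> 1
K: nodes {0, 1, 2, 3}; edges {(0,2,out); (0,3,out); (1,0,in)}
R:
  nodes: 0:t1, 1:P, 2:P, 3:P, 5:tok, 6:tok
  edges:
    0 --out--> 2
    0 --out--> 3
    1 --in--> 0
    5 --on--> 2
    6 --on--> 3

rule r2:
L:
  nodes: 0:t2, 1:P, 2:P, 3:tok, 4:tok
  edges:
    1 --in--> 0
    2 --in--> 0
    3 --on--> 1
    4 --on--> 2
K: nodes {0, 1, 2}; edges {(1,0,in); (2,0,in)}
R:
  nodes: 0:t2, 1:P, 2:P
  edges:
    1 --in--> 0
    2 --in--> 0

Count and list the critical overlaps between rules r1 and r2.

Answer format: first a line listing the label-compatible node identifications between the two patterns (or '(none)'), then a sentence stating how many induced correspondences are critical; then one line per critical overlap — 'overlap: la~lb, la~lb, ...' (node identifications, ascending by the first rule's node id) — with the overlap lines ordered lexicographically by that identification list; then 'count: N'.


label-compatible node identifications between L(r1) and L(r2): 1~1, 1~2, 2~1, 2~2, 3~1, 3~2, 4~3, 4~4
6 of the induced correspondences are critical overlaps of r1 and r2.
overlap: 1~1, 2~2, 4~3
overlap: 1~1, 3~2, 4~3
overlap: 1~1, 4~3
overlap: 1~2, 2~1, 4~4
overlap: 1~2, 3~1, 4~4
overlap: 1~2, 4~4
count: 6


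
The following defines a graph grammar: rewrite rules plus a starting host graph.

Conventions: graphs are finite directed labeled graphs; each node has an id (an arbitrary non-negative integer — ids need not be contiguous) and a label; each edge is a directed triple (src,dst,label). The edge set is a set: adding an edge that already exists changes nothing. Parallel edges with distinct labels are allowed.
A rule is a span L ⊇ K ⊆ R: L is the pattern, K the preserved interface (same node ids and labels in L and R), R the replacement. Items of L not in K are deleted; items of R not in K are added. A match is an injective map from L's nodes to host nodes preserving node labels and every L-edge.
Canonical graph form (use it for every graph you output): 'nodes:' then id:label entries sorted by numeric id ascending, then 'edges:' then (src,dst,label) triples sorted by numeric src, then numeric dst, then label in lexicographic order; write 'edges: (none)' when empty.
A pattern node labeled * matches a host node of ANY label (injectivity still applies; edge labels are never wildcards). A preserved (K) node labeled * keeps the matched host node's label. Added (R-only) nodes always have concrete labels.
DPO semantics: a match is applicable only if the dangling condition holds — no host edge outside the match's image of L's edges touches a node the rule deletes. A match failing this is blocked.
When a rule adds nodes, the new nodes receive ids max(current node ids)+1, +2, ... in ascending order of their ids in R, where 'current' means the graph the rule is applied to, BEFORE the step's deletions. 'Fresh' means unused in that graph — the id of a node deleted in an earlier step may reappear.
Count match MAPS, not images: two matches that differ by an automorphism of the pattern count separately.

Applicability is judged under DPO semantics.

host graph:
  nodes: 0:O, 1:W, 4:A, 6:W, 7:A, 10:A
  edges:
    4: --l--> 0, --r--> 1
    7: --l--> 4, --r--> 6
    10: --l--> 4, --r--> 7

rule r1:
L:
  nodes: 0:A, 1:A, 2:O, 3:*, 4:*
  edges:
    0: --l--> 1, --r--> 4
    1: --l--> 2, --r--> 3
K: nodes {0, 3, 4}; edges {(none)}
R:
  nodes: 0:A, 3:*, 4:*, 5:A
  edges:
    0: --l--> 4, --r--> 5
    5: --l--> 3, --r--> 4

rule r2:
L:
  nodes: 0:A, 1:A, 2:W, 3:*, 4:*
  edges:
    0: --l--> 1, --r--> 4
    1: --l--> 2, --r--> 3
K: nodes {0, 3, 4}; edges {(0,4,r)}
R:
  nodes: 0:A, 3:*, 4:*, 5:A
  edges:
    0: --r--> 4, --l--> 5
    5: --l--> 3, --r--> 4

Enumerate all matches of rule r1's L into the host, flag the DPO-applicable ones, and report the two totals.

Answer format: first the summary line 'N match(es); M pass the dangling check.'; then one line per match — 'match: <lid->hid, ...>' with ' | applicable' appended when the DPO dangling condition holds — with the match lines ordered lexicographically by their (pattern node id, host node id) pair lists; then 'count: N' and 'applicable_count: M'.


2 match(es); 0 pass the dangling check.
match: 0->7, 1->4, 2->0, 3->1, 4->6
match: 0->10, 1->4, 2->0, 3->1, 4->7
count: 2
applicable_count: 0


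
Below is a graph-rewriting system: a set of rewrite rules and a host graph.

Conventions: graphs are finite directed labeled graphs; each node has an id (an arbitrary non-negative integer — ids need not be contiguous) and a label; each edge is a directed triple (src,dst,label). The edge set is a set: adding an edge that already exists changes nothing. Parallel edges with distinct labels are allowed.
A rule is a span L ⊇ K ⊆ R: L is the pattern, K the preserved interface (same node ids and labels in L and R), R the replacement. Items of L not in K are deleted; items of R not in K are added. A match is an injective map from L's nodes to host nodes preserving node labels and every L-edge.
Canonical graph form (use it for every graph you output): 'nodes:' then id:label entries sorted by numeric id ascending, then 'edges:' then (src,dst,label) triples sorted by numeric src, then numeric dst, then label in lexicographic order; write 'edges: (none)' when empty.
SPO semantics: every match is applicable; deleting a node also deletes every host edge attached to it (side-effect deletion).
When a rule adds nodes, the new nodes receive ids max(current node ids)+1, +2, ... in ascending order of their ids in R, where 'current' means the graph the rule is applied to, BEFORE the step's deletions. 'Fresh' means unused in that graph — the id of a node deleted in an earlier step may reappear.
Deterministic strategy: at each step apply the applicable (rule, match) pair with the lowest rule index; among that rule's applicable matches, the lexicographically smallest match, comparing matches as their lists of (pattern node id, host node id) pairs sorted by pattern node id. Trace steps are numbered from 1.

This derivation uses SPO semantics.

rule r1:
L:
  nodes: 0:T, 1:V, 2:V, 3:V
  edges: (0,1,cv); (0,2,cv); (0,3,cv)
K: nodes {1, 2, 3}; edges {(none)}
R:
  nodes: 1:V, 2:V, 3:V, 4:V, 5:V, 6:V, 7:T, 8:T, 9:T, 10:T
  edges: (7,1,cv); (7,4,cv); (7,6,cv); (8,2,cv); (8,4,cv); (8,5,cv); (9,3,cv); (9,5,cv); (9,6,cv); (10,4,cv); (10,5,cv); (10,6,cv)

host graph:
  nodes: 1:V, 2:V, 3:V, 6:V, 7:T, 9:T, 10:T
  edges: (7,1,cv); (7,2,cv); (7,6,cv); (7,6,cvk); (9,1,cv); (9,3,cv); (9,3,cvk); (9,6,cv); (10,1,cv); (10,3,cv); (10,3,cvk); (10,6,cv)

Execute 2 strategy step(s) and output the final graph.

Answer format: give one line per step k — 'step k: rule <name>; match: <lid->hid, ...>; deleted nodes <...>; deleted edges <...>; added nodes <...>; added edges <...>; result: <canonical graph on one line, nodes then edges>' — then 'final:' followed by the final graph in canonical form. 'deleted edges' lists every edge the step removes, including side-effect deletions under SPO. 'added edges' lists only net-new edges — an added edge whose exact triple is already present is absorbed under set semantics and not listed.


step 1: rule r1; match: 0->7, 1->1, 2->2, 3->6; deleted nodes 7; deleted edges (7,1,cv); (7,2,cv); (7,6,cv); (7,6,cvk); added nodes 11, 12, 13, 14, 15, 16, 17; added edges (14,1,cv); (14,11,cv); (14,13,cv); (15,2,cv); (15,11,cv); (15,12,cv); (16,6,cv); (16,12,cv); (16,13,cv); (17,11,cv); (17,12,cv); (17,13,cv); result: nodes: 1:V, 2:V, 3:V, 6:V, 9:T, 10:T, 11:V, 12:V, 13:V, 14:T, 15:T, 16:T, 17:T edges: (9,1,cv); (9,3,cv); (9,3,cvk); (9,6,cv); (10,1,cv); (10,3,cv); (10,3,cvk); (10,6,cv); (14,1,cv); (14,11,cv); (14,13,cv); (15,2,cv); (15,11,cv); (15,12,cv); (16,6,cv); (16,12,cv); (16,13,cv); (17,11,cv); (17,12,cv); (17,13,cv)
step 2: rule r1; match: 0->9, 1->1, 2->3, 3->6; deleted nodes 9; deleted edges (9,1,cv); (9,3,cv); (9,3,cvk); (9,6,cv); added nodes 18, 19, 20, 21, 22, 23, 24; added edges (21,1,cv); (21,18,cv); (21,20,cv); (22,3,cv); (22,18,cv); (22,19,cv); (23,6,cv); (23,19,cv); (23,20,cv); (24,18,cv); (24,19,cv); (24,20,cv); result: nodes: 1:V, 2:V, 3:V, 6:V, 10:T, 11:V, 12:V, 13:V, 14:T, 15:T, 16:T, 17:T, 18:V, 19:V, 20:V, 21:T, 22:T, 23:T, 24:T edges: (10,1,cv); (10,3,cv); (10,3,cvk); (10,6,cv); (14,1,cv); (14,11,cv); (14,13,cv); (15,2,cv); (15,11,cv); (15,12,cv); (16,6,cv); (16,12,cv); (16,13,cv); (17,11,cv); (17,12,cv); (17,13,cv); (21,1,cv); (21,18,cv); (21,20,cv); (22,3,cv); (22,18,cv); (22,19,cv); (23,6,cv); (23,19,cv); (23,20,cv); (24,18,cv); (24,19,cv); (24,20,cv)
final:
nodes: 1:V, 2:V, 3:V, 6:V, 10:T, 11:V, 12:V, 13:V, 14:T, 15:T, 16:T, 17:T, 18:V, 19:V, 20:V, 21:T, 22:T, 23:T, 24:T
edges: (10,1,cv); (10,3,cv); (10,3,cvk); (10,6,cv); (14,1,cv); (14,11,cv); (14,13,cv); (15,2,cv); (15,11,cv); (15,12,cv); (16,6,cv); (16,12,cv); (16,13,cv); (17,11,cv); (17,12,cv); (17,13,cv); (21,1,cv); (21,18,cv); (21,20,cv); (22,3,cv); (22,18,cv); (22,19,cv); (23,6,cv); (23,19,cv); (23,20,cv); (24,18,cv); (24,19,cv); (24,20,cv)


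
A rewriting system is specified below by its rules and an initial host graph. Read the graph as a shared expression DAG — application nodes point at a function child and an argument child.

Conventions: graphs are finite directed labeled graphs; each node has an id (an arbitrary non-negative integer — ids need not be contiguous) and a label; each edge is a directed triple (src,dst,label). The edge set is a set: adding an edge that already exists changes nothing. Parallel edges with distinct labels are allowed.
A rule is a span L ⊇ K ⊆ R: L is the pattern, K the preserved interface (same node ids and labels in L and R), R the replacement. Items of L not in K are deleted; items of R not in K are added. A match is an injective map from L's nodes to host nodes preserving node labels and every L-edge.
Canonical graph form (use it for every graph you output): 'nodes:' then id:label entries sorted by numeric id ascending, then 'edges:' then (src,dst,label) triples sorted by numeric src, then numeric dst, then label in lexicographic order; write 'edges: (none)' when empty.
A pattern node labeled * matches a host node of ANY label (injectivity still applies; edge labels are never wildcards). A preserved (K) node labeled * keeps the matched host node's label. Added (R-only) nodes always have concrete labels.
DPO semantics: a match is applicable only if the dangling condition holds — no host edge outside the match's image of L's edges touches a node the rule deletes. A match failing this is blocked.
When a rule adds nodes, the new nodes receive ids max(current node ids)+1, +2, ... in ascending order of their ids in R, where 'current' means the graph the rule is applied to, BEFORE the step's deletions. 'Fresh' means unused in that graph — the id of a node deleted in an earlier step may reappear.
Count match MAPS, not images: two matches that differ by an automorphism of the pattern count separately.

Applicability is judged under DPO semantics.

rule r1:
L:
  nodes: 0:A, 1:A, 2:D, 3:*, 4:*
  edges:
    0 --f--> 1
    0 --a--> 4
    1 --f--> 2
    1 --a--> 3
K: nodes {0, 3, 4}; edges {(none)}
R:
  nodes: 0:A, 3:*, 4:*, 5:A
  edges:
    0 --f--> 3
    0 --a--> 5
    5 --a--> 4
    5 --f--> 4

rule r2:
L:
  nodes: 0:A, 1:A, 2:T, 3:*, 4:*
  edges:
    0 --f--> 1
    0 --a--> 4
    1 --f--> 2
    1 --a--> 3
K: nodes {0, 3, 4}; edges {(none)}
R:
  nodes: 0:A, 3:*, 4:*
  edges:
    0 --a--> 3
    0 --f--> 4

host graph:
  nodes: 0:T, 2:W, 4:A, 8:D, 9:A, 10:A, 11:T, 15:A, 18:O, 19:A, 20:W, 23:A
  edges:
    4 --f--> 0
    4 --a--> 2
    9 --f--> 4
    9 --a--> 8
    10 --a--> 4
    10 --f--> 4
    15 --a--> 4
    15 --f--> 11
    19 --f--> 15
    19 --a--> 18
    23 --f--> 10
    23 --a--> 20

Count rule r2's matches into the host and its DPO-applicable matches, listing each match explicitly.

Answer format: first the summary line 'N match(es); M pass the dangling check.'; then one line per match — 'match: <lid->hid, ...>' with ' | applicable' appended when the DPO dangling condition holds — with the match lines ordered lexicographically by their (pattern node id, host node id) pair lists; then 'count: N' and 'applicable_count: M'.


2 match(es); 1 pass the dangling check.
match: 0->9, 1->4, 2->0, 3->2, 4->8
match: 0->19, 1->15, 2->11, 3->4, 4->18 | applicable
count: 2
applicable_count: 1


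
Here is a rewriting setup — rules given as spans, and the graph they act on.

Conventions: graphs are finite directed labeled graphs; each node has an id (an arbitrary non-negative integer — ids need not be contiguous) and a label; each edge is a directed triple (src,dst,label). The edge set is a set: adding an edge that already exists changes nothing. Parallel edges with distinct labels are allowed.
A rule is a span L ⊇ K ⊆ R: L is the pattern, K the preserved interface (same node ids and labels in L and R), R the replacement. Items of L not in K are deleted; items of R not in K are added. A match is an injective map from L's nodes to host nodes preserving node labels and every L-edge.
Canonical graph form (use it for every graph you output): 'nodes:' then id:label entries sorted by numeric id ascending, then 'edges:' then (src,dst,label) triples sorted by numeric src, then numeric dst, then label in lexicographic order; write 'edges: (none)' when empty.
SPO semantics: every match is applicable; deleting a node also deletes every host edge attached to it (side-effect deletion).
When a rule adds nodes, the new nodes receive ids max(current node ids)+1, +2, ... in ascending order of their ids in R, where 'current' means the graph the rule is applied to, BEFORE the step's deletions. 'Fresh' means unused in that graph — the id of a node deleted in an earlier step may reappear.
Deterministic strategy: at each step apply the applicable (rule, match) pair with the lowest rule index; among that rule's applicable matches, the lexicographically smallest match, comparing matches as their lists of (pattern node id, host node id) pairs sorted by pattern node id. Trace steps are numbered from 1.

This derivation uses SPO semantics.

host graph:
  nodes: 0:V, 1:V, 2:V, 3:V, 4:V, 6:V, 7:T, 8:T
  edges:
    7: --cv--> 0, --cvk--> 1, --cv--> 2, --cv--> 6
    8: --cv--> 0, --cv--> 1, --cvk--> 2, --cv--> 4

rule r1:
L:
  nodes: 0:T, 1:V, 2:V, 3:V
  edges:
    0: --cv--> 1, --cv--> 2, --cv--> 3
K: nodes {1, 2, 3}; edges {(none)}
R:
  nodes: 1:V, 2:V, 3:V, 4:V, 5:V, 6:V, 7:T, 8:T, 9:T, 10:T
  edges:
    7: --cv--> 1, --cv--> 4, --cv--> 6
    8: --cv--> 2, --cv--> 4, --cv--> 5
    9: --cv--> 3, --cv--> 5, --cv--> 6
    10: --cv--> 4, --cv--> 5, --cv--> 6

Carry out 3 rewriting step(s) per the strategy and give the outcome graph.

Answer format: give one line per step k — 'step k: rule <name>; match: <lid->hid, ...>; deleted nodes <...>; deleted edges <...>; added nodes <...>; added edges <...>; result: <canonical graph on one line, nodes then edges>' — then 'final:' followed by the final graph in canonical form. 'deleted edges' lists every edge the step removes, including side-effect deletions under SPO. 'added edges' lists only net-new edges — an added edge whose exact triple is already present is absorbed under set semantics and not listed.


step 1: rule r1; match: 0->7, 1->0, 2->2, 3->6; deleted nodes 7; deleted edges (7,0,cv); (7,1,cvk); (7,2,cv); (7,6,cv); added nodes 9, 10, 11, 12, 13, 14, 15; added edges (12,0,cv); (12,9,cv); (12,11,cv); (13,2,cv); (13,9,cv); (13,10,cv); (14,6,cv); (14,10,cv); (14,11,cv); (15,9,cv); (15,10,cv); (15,11,cv); result: nodes: 0:V, 1:V, 2:V, 3:V, 4:V, 6:V, 8:T, 9:V, 10:V, 11:V, 12:T, 13:T, 14:T, 15:T edges: (8,0,cv); (8,1,cv); (8,2,cvk); (8,4,cv); (12,0,cv); (12,9,cv); (12,11,cv); (13,2,cv); (13,9,cv); (13,10,cv); (14,6,cv); (14,10,cv); (14,11,cv); (15,9,cv); (15,10,cv); (15,11,cv)
step 2: rule r1; match: 0->8, 1->0, 2->1, 3->4; deleted nodes 8; deleted edges (8,0,cv); (8,1,cv); (8,2,cvk); (8,4,cv); added nodes 16, 17, 18, 19, 20, 21, 22; added edges (19,0,cv); (19,16,cv); (19,18,cv); (20,1,cv); (20,16,cv); (20,17,cv); (21,4,cv); (21,17,cv); (21,18,cv); (22,16,cv); (22,17,cv); (22,18,cv); result: nodes: 0:V, 1:V, 2:V, 3:V, 4:V, 6:V, 9:V, 10:V, 11:V, 12:T, 13:T, 14:T, 15:T, 16:V, 17:V, 18:V, 19:T, 20:T, 21:T, 22:T edges: (12,0,cv); (12,9,cv); (12,11,cv); (13,2,cv); (13,9,cv); (13,10,cv); (14,6,cv); (14,10,cv); (14,11,cv); (15,9,cv); (15,10,cv); (15,11,cv); (19,0,cv); (19,16,cv); (19,18,cv); (20,1,cv); (20,16,cv); (20,17,cv); (21,4,cv); (21,17,cv); (21,18,cv); (22,16,cv); (22,17,cv); (22,18,cv)
step 3: rule r1; match: 0->12, 1->0, 2->9, 3->11; deleted nodes 12; deleted edges (12,0,cv); (12,9,cv); (12,11,cv); added nodes 23, 24, 25, 26, 27, 28, 29; added edges (26,0,cv); (26,23,cv); (26,25,cv); (27,9,cv); (27,23,cv); (27,24,cv); (28,11,cv); (28,24,cv); (28,25,cv); (29,23,cv); (29,24,cv); (29,25,cv); result: nodes: 0:V, 1:V, 2:V, 3:V, 4:V, 6:V, 9:V, 10:V, 11:V, 13:T, 14:T, 15:T, 16:V, 17:V, 18:V, 19:T, 20:T, 21:T, 22:T, 23:V, 24:V, 25:V, 26:T, 27:T, 28:T, 29:T edges: (13,2,cv); (13,9,cv); (13,10,cv); (14,6,cv); (14,10,cv); (14,11,cv); (15,9,cv); (15,10,cv); (15,11,cv); (19,0,cv); (19,16,cv); (19,18,cv); (20,1,cv); (20,16,cv); (20,17,cv); (21,4,cv); (21,17,cv); (21,18,cv); (22,16,cv); (22,17,cv); (22,18,cv); (26,0,cv); (26,23,cv); (26,25,cv); (27,9,cv); (27,23,cv); (27,24,cv); (28,11,cv); (28,24,cv); (28,25,cv); (29,23,cv); (29,24,cv); (29,25,cv)
final:
nodes: 0:V, 1:V, 2:V, 3:V, 4:V, 6:V, 9:V, 10:V, 11:V, 13:T, 14:T, 15:T, 16:V, 17:V, 18:V, 19:T, 20:T, 21:T, 22:T, 23:V, 24:V, 25:V, 26:T, 27:T, 28:T, 29:T
edges: (13,2,cv); (13,9,cv); (13,10,cv); (14,6,cv); (14,10,cv); (14,11,cv); (15,9,cv); (15,10,cv); (15,11,cv); (19,0,cv); (19,16,cv); (19,18,cv); (20,1,cv); (20,16,cv); (20,17,cv); (21,4,cv); (21,17,cv); (21,18,cv); (22,16,cv); (22,17,cv); (22,18,cv); (26,0,cv); (26,23,cv); (26,25,cv); (27,9,cv); (27,23,cv); (27,24,cv); (28,11,cv); (28,24,cv); (28,25,cv); (29,23,cv); (29,24,cv); (29,25,cv)


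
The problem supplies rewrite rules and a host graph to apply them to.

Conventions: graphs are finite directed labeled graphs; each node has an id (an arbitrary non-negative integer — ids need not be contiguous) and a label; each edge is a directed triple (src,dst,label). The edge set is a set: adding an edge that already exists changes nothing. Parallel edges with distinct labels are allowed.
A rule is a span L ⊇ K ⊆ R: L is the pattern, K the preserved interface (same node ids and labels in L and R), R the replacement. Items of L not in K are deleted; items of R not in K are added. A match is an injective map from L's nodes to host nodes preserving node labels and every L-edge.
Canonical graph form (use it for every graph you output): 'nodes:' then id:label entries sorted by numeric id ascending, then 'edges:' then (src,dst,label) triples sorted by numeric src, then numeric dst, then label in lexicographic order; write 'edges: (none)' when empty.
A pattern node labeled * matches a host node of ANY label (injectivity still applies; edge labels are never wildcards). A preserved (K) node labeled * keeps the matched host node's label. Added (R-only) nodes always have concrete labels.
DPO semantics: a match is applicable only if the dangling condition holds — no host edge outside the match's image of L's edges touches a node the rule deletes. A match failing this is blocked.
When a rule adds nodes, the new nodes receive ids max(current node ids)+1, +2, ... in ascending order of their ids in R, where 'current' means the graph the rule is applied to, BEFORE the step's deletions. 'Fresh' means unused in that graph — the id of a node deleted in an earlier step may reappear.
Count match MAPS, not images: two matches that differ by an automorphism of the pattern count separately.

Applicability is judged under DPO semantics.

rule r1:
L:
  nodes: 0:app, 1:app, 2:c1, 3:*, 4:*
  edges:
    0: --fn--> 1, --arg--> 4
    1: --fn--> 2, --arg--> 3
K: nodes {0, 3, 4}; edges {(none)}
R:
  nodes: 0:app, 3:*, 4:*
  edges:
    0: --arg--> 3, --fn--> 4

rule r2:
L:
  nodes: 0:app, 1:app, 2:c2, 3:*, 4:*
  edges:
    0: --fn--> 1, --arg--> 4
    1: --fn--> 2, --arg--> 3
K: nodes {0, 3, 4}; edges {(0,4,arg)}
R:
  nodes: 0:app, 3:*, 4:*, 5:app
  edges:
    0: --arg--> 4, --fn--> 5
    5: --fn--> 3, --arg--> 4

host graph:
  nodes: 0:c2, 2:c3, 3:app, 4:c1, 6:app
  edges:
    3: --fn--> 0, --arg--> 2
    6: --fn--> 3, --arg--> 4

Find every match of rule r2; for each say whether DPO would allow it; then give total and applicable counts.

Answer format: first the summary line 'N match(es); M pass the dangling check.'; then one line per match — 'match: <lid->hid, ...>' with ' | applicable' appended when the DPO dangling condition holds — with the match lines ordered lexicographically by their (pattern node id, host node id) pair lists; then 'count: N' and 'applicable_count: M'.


1 match(es); 1 pass the dangling check.
match: 0->6, 1->3, 2->0, 3->2, 4->4 | applicable
count: 1
applicable_count: 1


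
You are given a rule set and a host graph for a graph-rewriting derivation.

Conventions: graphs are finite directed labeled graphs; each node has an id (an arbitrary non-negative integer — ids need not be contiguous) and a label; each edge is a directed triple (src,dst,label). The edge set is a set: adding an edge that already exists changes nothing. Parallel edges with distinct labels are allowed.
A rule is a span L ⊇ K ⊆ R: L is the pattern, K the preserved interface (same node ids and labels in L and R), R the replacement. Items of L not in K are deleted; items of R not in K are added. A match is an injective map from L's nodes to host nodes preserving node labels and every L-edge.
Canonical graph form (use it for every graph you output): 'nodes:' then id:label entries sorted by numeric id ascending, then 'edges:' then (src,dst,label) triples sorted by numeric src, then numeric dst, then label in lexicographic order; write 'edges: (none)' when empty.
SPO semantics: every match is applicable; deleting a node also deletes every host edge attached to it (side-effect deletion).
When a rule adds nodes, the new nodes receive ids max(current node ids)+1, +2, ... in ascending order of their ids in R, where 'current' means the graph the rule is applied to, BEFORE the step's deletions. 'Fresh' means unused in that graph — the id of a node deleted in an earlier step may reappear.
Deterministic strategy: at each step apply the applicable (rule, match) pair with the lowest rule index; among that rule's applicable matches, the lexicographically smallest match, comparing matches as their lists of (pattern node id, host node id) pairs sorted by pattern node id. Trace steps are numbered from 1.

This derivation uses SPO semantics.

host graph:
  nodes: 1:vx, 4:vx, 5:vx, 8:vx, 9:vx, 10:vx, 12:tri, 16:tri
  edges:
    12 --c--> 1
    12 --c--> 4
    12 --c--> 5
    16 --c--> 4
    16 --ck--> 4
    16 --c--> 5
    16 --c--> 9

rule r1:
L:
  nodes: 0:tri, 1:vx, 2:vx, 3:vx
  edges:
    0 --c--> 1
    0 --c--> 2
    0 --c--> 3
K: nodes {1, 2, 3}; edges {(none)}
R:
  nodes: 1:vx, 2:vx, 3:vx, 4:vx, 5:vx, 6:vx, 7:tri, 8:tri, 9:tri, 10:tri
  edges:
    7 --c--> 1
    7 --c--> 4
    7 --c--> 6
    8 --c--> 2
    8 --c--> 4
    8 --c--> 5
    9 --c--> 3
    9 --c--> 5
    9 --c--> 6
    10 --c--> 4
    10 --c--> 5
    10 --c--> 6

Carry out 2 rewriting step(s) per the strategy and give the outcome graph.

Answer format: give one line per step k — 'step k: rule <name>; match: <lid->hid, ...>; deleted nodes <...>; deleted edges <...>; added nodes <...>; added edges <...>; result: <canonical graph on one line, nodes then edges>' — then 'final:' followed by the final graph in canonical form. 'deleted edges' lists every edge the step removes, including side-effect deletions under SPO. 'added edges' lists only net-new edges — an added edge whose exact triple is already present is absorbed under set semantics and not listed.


step 1: rule r1; match: 0->12, 1->1, 2->4, 3->5; deleted nodes 12; deleted edges (12,1,c); (12,4,c); (12,5,c); added nodes 17, 18, 19, 20, 21, 22, 23; added edges (20,1,c); (20,17,c); (20,19,c); (21,4,c); (21,17,c); (21,18,c); (22,5,c); (22,18,c); (22,19,c); (23,17,c); (23,18,c); (23,19,c); result: nodes: 1:vx, 4:vx, 5:vx, 8:vx, 9:vx, 10:vx, 16:tri, 17:vx, 18:vx, 19:vx, 20:tri, 21:tri, 22:tri, 23:tri edges: (16,4,c); (16,4,ck); (16,5,c); (16,9,c); (20,1,c); (20,17,c); (20,19,c); (21,4,c); (21,17,c); (21,18,c); (22,5,c); (22,18,c); (22,19,c); (23,17,c); (23,18,c); (23,19,c)
step 2: rule r1; match: 0->16, 1->4, 2->5, 3->9; deleted nodes 16; deleted edges (16,4,c); (16,4,ck); (16,5,c); (16,9,c); added nodes 24, 25, 26, 27, 28, 29, 30; added edges (27,4,c); (27,24,c); (27,26,c); (28,5,c); (28,24,c); (28,25,c); (29,9,c); (29,25,c); (29,26,c); (30,24,c); (30,25,c); (30,26,c); result: nodes: 1:vx, 4:vx, 5:vx, 8:vx, 9:vx, 10:vx, 17:vx, 18:vx, 19:vx, 20:tri, 21:tri, 22:tri, 23:tri, 24:vx, 25:vx, 26:vx, 27:tri, 28:tri, 29:tri, 30:tri edges: (20,1,c); (20,17,c); (20,19,c); (21,4,c); (21,17,c); (21,18,c); (22,5,c); (22,18,c); (22,19,c); (23,17,c); (23,18,c); (23,19,c); (27,4,c); (27,24,c); (27,26,c); (28,5,c); (28,24,c); (28,25,c); (29,9,c); (29,25,c); (29,26,c); (30,24,c); (30,25,c); (30,26,c)
final:
nodes: 1:vx, 4:vx, 5:vx, 8:vx, 9:vx, 10:vx, 17:vx, 18:vx, 19:vx, 20:tri, 21:tri, 22:tri, 23:tri, 24:vx, 25:vx, 26:vx, 27:tri, 28:tri, 29:tri, 30:tri
edges: (20,1,c); (20,17,c); (20,19,c); (21,4,c); (21,17,c); (21,18,c); (22,5,c); (22,18,c); (22,19,c); (23,17,c); (23,18,c); (23,19,c); (27,4,c); (27,24,c); (27,26,c); (28,5,c); (28,24,c); (28,25,c); (29,9,c); (29,25,c); (29,26,c); (30,24,c); (30,25,c); (30,26,c)
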